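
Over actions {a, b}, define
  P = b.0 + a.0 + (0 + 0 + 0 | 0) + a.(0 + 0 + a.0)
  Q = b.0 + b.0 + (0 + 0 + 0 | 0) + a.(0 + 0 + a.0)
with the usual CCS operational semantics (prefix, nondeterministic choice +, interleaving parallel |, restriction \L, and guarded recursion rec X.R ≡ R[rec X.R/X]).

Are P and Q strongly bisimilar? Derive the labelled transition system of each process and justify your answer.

NO

P's transition system — 3 states:
  p0 = b.0 + a.0 + (0 + 0 + 0 | 0) + a.(0 + 0 + a.0) ⊢ ··a··> p1, ··a··> p2, ··b··> p1
  p1 = 0 ⊢ (no moves)
  p2 = 0 + 0 + a.0 ⊢ ··a··> p1
Q's transition system — 3 states:
  q0 = b.0 + b.0 + (0 + 0 + 0 | 0) + a.(0 + 0 + a.0) ⊢ ··a··> q1, ··b··> q2
  q1 = 0 + 0 + a.0 ⊢ ··a··> q2
  q2 = 0 ⊢ (no moves)
Bisimilarity quotient blocks:
  B0 = {p0}
  B1 = {p1, q2}
  B2 = {p2, q1}
  B3 = {q0}
p0 ∈ B0, q0 ∈ B3 → different blocks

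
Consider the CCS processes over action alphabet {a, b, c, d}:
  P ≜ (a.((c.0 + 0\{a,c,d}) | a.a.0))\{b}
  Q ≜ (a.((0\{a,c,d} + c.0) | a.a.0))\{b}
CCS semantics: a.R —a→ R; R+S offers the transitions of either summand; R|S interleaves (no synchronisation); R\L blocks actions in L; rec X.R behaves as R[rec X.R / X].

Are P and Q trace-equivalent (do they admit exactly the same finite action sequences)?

Reachable graph of P (7 states):
  u0 = (a.((c.0 + 0\{a,c,d}) | a.a.0))\{b} :: —a→ u1
  u1 = ((c.0 + 0\{a,c,d}) | a.a.0)\{b} :: —a→ u2, —c→ u3
  u2 = ((c.0 + 0\{a,c,d}) | a.0)\{b} :: —a→ u4, —c→ u5
  u3 = (0 | a.a.0)\{b} :: —a→ u5
  u4 = ((c.0 + 0\{a,c,d}) | 0)\{b} :: —c→ u6
  u5 = (0 | a.0)\{b} :: —a→ u6
  u6 = (0 | 0)\{b} :: (no moves)
Reachable graph of Q (7 states):
  v0 = (a.((0\{a,c,d} + c.0) | a.a.0))\{b} :: —a→ v1
  v1 = ((0\{a,c,d} + c.0) | a.a.0)\{b} :: —a→ v2, —c→ v3
  v2 = ((0\{a,c,d} + c.0) | a.0)\{b} :: —a→ v4, —c→ v5
  v3 = (0 | a.a.0)\{b} :: —a→ v5
  v4 = ((0\{a,c,d} + c.0) | 0)\{b} :: —c→ v6
  v5 = (0 | a.0)\{b} :: —a→ v6
  v6 = (0 | 0)\{b} :: (no moves)
Bisimilarity quotient blocks:
  B0 = {u0, v0}
  B1 = {u1, v1}
  B2 = {u2, v2}
  B3 = {u4, v4}
  B4 = {u6, v6}
  B5 = {u5, v5}
  B6 = {u3, v3}
u0 ∈ B0, v0 ∈ B0 → same block
Bisimilar ⇒ trace-equivalent.

traces(P) = traces(Q)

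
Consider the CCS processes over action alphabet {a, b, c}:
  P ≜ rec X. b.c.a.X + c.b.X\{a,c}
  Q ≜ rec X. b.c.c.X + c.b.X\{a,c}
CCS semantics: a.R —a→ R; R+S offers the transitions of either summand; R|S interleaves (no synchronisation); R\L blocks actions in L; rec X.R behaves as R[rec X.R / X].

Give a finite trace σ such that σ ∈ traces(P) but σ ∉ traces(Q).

bca

LTS(P): 6 reachable states
  m0 = rec X. b.c.a.X + c.b.X\{a,c} → -b-> m1, -c-> m2
  m1 = c.a.(rec X. b.c.a.X + c.b.X\{a,c}) → -c-> m3
  m2 = b.(rec X. b.c.a.X + c.b.X\{a,c})\{a,c} → -b-> m4
  m3 = a.(rec X. b.c.a.X + c.b.X\{a,c}) → -a-> m0
  m4 = (rec X. b.c.a.X + c.b.X\{a,c})\{a,c} → -b-> m5
  m5 = (c.a.(rec X. b.c.a.X + c.b.X\{a,c}))\{a,c} → ∅
LTS(Q): 6 reachable states
  n0 = rec X. b.c.c.X + c.b.X\{a,c} → -b-> n1, -c-> n2
  n1 = c.c.(rec X. b.c.c.X + c.b.X\{a,c}) → -c-> n3
  n2 = b.(rec X. b.c.c.X + c.b.X\{a,c})\{a,c} → -b-> n4
  n3 = c.(rec X. b.c.c.X + c.b.X\{a,c}) → -c-> n0
  n4 = (rec X. b.c.c.X + c.b.X\{a,c})\{a,c} → -b-> n5
  n5 = (c.c.(rec X. b.c.c.X + c.b.X\{a,c}))\{a,c} → ∅
Trace ⟨bca⟩ through P, begin at {m0}:
  [1] b ⇒ {m1}
  [2] c ⇒ {m3}
  [3] a ⇒ {m0}
  P completes σ.
Trace ⟨bca⟩ through Q, begin at {n0}:
  [1] b ⇒ {n1}
  [2] c ⇒ {n3}
  [3] a ⇒ no successor for Q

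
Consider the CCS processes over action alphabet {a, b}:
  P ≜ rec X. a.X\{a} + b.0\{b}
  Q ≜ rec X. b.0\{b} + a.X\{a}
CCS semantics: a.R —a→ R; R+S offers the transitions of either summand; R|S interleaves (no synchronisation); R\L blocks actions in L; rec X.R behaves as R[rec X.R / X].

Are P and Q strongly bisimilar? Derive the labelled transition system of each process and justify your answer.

P ~ Q

LTS(P): 4 reachable states
  p0 = rec X. a.X\{a} + b.0\{b} → -a-> p1, -b-> p2
  p1 = (rec X. a.X\{a} + b.0\{b})\{a} → -b-> p3
  p2 = 0\{b} → deadlocked
  p3 = 0\{b}\{a} → deadlocked
LTS(Q): 4 reachable states
  q0 = rec X. b.0\{b} + a.X\{a} → -a-> q1, -b-> q2
  q1 = (rec X. b.0\{b} + a.X\{a})\{a} → -b-> q3
  q2 = 0\{b} → deadlocked
  q3 = 0\{b}\{a} → deadlocked
Coarsest stable partition (strong bisimilarity classes):
  B0 = {p0, q0}
  B1 = {p1, q1}
  B2 = {p2, p3, q2, q3}
p0 ∈ B0, q0 ∈ B0 → same block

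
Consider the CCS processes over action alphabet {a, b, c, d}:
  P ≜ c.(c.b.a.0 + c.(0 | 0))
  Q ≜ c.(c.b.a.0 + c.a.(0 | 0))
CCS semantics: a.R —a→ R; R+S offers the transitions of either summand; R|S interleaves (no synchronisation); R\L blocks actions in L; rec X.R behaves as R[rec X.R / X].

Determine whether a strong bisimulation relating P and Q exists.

not bisimilar

Reachable graph of P (6 states):
  s0 = c.(c.b.a.0 + c.(0 | 0)) ⊢ —c→ s1
  s1 = c.b.a.0 + c.(0 | 0) ⊢ —c→ s2, —c→ s3
  s2 = 0 | 0 ⊢ deadlocked
  s3 = b.a.0 ⊢ —b→ s4
  s4 = a.0 ⊢ —a→ s5
  s5 = 0 ⊢ deadlocked
Reachable graph of Q (7 states):
  t0 = c.(c.b.a.0 + c.a.(0 | 0)) ⊢ —c→ t1
  t1 = c.b.a.0 + c.a.(0 | 0) ⊢ —c→ t2, —c→ t3
  t2 = a.(0 | 0) ⊢ —a→ t4
  t3 = b.a.0 ⊢ —b→ t5
  t4 = 0 | 0 ⊢ deadlocked
  t5 = a.0 ⊢ —a→ t6
  t6 = 0 ⊢ deadlocked
Coarsest stable partition (strong bisimilarity classes):
  B0 = {s0}
  B1 = {s1}
  B2 = {s3, t3}
  B3 = {s4, t2, t5}
  B4 = {s2, s5, t4, t6}
  B5 = {t0}
  B6 = {t1}
s0 ∈ B0, t0 ∈ B5 → different blocks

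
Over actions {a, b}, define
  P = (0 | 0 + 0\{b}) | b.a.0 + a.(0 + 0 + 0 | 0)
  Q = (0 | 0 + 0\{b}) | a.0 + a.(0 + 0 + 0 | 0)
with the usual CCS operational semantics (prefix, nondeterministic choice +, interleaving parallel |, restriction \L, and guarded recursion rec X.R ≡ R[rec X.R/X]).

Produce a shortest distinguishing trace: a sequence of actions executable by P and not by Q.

b

LTS(P): 4 reachable states
  m0 = (0 | 0 + 0\{b}) | b.a.0 + a.(0 + 0 + 0 | 0) :: —a→ m1, —b→ m2
  m1 = 0 + 0 + 0 | 0 :: deadlocked
  m2 = (0 | 0 + 0\{b}) | a.0 :: —a→ m3
  m3 = (0 | 0 + 0\{b}) | 0 :: deadlocked
LTS(Q): 3 reachable states
  n0 = (0 | 0 + 0\{b}) | a.0 + a.(0 + 0 + 0 | 0) :: —a→ n1, —a→ n2
  n1 = (0 | 0 + 0\{b}) | 0 :: deadlocked
  n2 = 0 + 0 + 0 | 0 :: deadlocked
Trace ⟨b⟩ through P, begin at {m0}:
  step 1 (b): {m2}
  — P admits the full trace.
Trace ⟨b⟩ through Q, begin at {n0}:
  step 1 (b): no successor for Q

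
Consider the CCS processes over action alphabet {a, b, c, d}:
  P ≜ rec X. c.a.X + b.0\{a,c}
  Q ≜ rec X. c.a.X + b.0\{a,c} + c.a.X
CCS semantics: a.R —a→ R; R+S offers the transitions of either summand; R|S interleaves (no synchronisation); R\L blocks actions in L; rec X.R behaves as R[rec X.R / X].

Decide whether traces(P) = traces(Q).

LTS(P): 3 reachable states
  m0 = rec X. c.a.X + b.0\{a,c} → —b→ m1, —c→ m2
  m1 = 0\{a,c} → (no moves)
  m2 = a.(rec X. c.a.X + b.0\{a,c}) → —a→ m0
LTS(Q): 3 reachable states
  n0 = rec X. c.a.X + b.0\{a,c} + c.a.X → —b→ n1, —c→ n2
  n1 = 0\{a,c} → (no moves)
  n2 = a.(rec X. c.a.X + b.0\{a,c} + c.a.X) → —a→ n0
Coarsest stable partition (strong bisimilarity classes):
  B0 = {m0, n0}
  B1 = {m1, n1}
  B2 = {m2, n2}
m0 ∈ B0, n0 ∈ B0 → same block
Bisimilar ⇒ trace-equivalent.

YES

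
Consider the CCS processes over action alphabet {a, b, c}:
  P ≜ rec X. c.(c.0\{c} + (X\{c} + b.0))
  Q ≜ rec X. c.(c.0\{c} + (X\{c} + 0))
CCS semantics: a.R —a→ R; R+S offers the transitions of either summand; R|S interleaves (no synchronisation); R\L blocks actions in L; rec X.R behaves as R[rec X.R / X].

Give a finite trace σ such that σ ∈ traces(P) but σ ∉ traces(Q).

Reachable graph of P (4 states):
  u0 = rec X. c.(c.0\{c} + (X\{c} + b.0)) :: =c=> u1
  u1 = c.0\{c} + ((rec X. c.(c.0\{c} + (X\{c} + b.0)))\{c} + b.0) :: =b=> u2, =c=> u3
  u2 = 0 :: stopped
  u3 = 0\{c} :: stopped
Reachable graph of Q (3 states):
  v0 = rec X. c.(c.0\{c} + (X\{c} + 0)) :: =c=> v1
  v1 = c.0\{c} + ((rec X. c.(c.0\{c} + (X\{c} + 0)))\{c} + 0) :: =c=> v2
  v2 = 0\{c} :: stopped
Run σ = ⟨cb⟩ on P: start {u0}
  [1] c ⇒ {u1}
  [2] b ⇒ {u2}
  — P admits the full trace.
Run σ = ⟨cb⟩ on Q: start {v0}
  [1] c ⇒ {v1}
  [2] b ⇒ no successor for Q

cb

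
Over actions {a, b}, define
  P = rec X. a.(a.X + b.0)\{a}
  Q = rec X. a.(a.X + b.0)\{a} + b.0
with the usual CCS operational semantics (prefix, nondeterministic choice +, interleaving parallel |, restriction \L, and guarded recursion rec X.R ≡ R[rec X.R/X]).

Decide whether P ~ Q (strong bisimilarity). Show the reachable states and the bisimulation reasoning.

LTS(P): 3 reachable states
  p0 = rec X. a.(a.X + b.0)\{a} :: -a-> p1
  p1 = (a.(rec X. a.(a.X + b.0)\{a}) + b.0)\{a} :: -b-> p2
  p2 = 0\{a} :: (no moves)
LTS(Q): 4 reachable states
  q0 = rec X. a.(a.X + b.0)\{a} + b.0 :: -a-> q1, -b-> q2
  q1 = (a.(rec X. a.(a.X + b.0)\{a} + b.0) + b.0)\{a} :: -b-> q3
  q2 = 0 :: (no moves)
  q3 = 0\{a} :: (no moves)
Coarsest stable partition (strong bisimilarity classes):
  B0 = {p0}
  B1 = {p1, q1}
  B2 = {p2, q2, q3}
  B3 = {q0}
p0 ∈ B0, q0 ∈ B3 → different blocks

NO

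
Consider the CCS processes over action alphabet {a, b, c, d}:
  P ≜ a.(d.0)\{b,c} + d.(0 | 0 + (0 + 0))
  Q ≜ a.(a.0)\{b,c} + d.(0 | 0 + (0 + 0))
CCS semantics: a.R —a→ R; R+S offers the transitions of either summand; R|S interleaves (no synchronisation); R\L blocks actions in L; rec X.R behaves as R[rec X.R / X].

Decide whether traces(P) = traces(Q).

Reachable graph of P (4 states):
  u0 = a.(d.0)\{b,c} + d.(0 | 0 + (0 + 0)) has moves --a--▸ u1, --d--▸ u2
  u1 = (d.0)\{b,c} has moves --d--▸ u3
  u2 = 0 | 0 + (0 + 0) has moves deadlocked
  u3 = 0\{b,c} has moves deadlocked
Reachable graph of Q (4 states):
  v0 = a.(a.0)\{b,c} + d.(0 | 0 + (0 + 0)) has moves --a--▸ v1, --d--▸ v2
  v1 = (a.0)\{b,c} has moves --a--▸ v3
  v2 = 0 | 0 + (0 + 0) has moves deadlocked
  v3 = 0\{b,c} has moves deadlocked
Executing ad from P (initial set {u0}):
  step 1 (a): {u1}
  step 2 (d): {u3}
  — P admits the full trace.
Executing ad from Q (initial set {v0}):
  step 1 (a): {v1}
  step 2 (d): no successor for Q

NO — witness ⟨ad⟩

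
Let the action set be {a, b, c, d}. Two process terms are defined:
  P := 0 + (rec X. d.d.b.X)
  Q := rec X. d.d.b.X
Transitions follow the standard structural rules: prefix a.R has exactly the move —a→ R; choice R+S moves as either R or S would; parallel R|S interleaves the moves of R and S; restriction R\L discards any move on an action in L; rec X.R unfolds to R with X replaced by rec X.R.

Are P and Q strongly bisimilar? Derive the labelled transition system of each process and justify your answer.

P's transition system — 4 states:
  u0 = 0 + (rec X. d.d.b.X) | =d=> u1
  u1 = d.b.(rec X. d.d.b.X) | =d=> u2
  u2 = b.(rec X. d.d.b.X) | =b=> u3
  u3 = rec X. d.d.b.X | =d=> u1
Q's transition system — 3 states:
  v0 = rec X. d.d.b.X | =d=> v1
  v1 = d.b.(rec X. d.d.b.X) | =d=> v2
  v2 = b.(rec X. d.d.b.X) | =b=> v0
Coarsest stable partition (strong bisimilarity classes):
  B0 = {u0, u3, v0}
  B1 = {u1, v1}
  B2 = {u2, v2}
u0 ∈ B0, v0 ∈ B0 → same block

P ~ Q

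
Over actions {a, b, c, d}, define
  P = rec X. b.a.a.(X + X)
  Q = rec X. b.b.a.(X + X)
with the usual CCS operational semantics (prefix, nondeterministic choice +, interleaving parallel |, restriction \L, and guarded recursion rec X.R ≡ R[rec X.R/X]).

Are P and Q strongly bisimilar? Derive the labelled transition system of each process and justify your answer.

Reachable graph of P (4 states):
  m0 = rec X. b.a.a.(X + X) ⊢ —b→ m1
  m1 = a.a.((rec X. b.a.a.(X + X)) + (rec X. b.a.a.(X + X))) ⊢ —a→ m2
  m2 = a.((rec X. b.a.a.(X + X)) + (rec X. b.a.a.(X + X))) ⊢ —a→ m3
  m3 = (rec X. b.a.a.(X + X)) + (rec X. b.a.a.(X + X)) ⊢ —b→ m1
Reachable graph of Q (4 states):
  n0 = rec X. b.b.a.(X + X) ⊢ —b→ n1
  n1 = b.a.((rec X. b.b.a.(X + X)) + (rec X. b.b.a.(X + X))) ⊢ —b→ n2
  n2 = a.((rec X. b.b.a.(X + X)) + (rec X. b.b.a.(X + X))) ⊢ —a→ n3
  n3 = (rec X. b.b.a.(X + X)) + (rec X. b.b.a.(X + X)) ⊢ —b→ n1
Coarsest stable partition (strong bisimilarity classes):
  B0 = {m0, m3}
  B1 = {m1}
  B2 = {m2}
  B3 = {n0, n3}
  B4 = {n1}
  B5 = {n2}
m0 ∈ B0, n0 ∈ B3 → different blocks

not bisimilar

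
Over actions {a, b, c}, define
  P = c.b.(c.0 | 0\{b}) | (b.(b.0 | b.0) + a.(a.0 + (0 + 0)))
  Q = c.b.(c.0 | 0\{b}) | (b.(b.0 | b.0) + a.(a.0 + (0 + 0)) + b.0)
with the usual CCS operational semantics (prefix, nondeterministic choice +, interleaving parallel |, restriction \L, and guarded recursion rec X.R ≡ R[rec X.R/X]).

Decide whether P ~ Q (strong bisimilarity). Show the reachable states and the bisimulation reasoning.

NO

LTS(P): 28 reachable states
  s0 = c.b.(c.0 | 0\{b}) | (b.(b.0 | b.0) + a.(a.0 + (0 + 0))) has moves --a--▸ s1, --b--▸ s2, --c--▸ s3
  s1 = c.b.(c.0 | 0\{b}) | (a.0 + (0 + 0)) has moves --a--▸ s4, --c--▸ s5
  s2 = c.b.(c.0 | 0\{b}) | (b.0 | b.0) has moves --b--▸ s6, --b--▸ s7, --c--▸ s8
  s3 = b.(c.0 | 0\{b}) | (b.(b.0 | b.0) + a.(a.0 + (0 + 0))) has moves --a--▸ s5, --b--▸ s8, --b--▸ s9
  s4 = c.b.(c.0 | 0\{b}) | 0 has moves --c--▸ s10
  s5 = b.(c.0 | 0\{b}) | (a.0 + (0 + 0)) has moves --a--▸ s10, --b--▸ s11
  s6 = c.b.(c.0 | 0\{b}) | (0 | b.0) has moves --b--▸ s12, --c--▸ s13
  s7 = c.b.(c.0 | 0\{b}) | (b.0 | 0) has moves --b--▸ s12, --c--▸ s14
  s8 = b.(c.0 | 0\{b}) | (b.0 | b.0) has moves --b--▸ s13, --b--▸ s14, --b--▸ s15
  s9 = c.0 | 0\{b} | (b.(b.0 | b.0) + a.(a.0 + (0 + 0))) has moves --a--▸ s11, --b--▸ s15, --c--▸ s16
  s10 = b.(c.0 | 0\{b}) | 0 has moves --b--▸ s17
  s11 = c.0 | 0\{b} | (a.0 + (0 + 0)) has moves --a--▸ s17, --c--▸ s18
  s12 = c.b.(c.0 | 0\{b}) | (0 | 0) has moves --c--▸ s19
  s13 = b.(c.0 | 0\{b}) | (0 | b.0) has moves --b--▸ s19, --b--▸ s20
  s14 = b.(c.0 | 0\{b}) | (b.0 | 0) has moves --b--▸ s19, --b--▸ s21
  s15 = c.0 | 0\{b} | (b.0 | b.0) has moves --b--▸ s20, --b--▸ s21, --c--▸ s22
  s16 = 0 | 0\{b} | (b.(b.0 | b.0) + a.(a.0 + (0 + 0))) has moves --a--▸ s18, --b--▸ s22
  s17 = c.0 | 0\{b} | 0 has moves --c--▸ s23
  s18 = 0 | 0\{b} | (a.0 + (0 + 0)) has moves --a--▸ s23
  s19 = b.(c.0 | 0\{b}) | (0 | 0) has moves --b--▸ s24
  s20 = c.0 | 0\{b} | (0 | b.0) has moves --b--▸ s24, --c--▸ s25
  s21 = c.0 | 0\{b} | (b.0 | 0) has moves --b--▸ s24, --c--▸ s26
  s22 = 0 | 0\{b} | (b.0 | b.0) has moves --b--▸ s25, --b--▸ s26
  s23 = 0 | 0\{b} | 0 has moves deadlocked
  s24 = c.0 | 0\{b} | (0 | 0) has moves --c--▸ s27
  s25 = 0 | 0\{b} | (0 | b.0) has moves --b--▸ s27
  s26 = 0 | 0\{b} | (b.0 | 0) has moves --b--▸ s27
  s27 = 0 | 0\{b} | (0 | 0) has moves deadlocked
LTS(Q): 28 reachable states
  t0 = c.b.(c.0 | 0\{b}) | (b.(b.0 | b.0) + a.(a.0 + (0 + 0)) + b.0) has moves --a--▸ t1, --b--▸ t2, --b--▸ t3, --c--▸ t4
  t1 = c.b.(c.0 | 0\{b}) | (a.0 + (0 + 0)) has moves --a--▸ t3, --c--▸ t5
  t2 = c.b.(c.0 | 0\{b}) | (b.0 | b.0) has moves --b--▸ t6, --b--▸ t7, --c--▸ t8
  t3 = c.b.(c.0 | 0\{b}) | 0 has moves --c--▸ t9
  t4 = b.(c.0 | 0\{b}) | (b.(b.0 | b.0) + a.(a.0 + (0 + 0)) + b.0) has moves --a--▸ t5, --b--▸ t10, --b--▸ t8, --b--▸ t9
  t5 = b.(c.0 | 0\{b}) | (a.0 + (0 + 0)) has moves --a--▸ t9, --b--▸ t11
  t6 = c.b.(c.0 | 0\{b}) | (0 | b.0) has moves --b--▸ t12, --c--▸ t13
  t7 = c.b.(c.0 | 0\{b}) | (b.0 | 0) has moves --b--▸ t12, --c--▸ t14
  t8 = b.(c.0 | 0\{b}) | (b.0 | b.0) has moves --b--▸ t13, --b--▸ t14, --b--▸ t15
  t9 = b.(c.0 | 0\{b}) | 0 has moves --b--▸ t16
  t10 = c.0 | 0\{b} | (b.(b.0 | b.0) + a.(a.0 + (0 + 0)) + b.0) has moves --a--▸ t11, --b--▸ t15, --b--▸ t16, --c--▸ t17
  t11 = c.0 | 0\{b} | (a.0 + (0 + 0)) has moves --a--▸ t16, --c--▸ t18
  t12 = c.b.(c.0 | 0\{b}) | (0 | 0) has moves --c--▸ t19
  t13 = b.(c.0 | 0\{b}) | (0 | b.0) has moves --b--▸ t19, --b--▸ t20
  t14 = b.(c.0 | 0\{b}) | (b.0 | 0) has moves --b--▸ t19, --b--▸ t21
  t15 = c.0 | 0\{b} | (b.0 | b.0) has moves --b--▸ t20, --b--▸ t21, --c--▸ t22
  t16 = c.0 | 0\{b} | 0 has moves --c--▸ t23
  t17 = 0 | 0\{b} | (b.(b.0 | b.0) + a.(a.0 + (0 + 0)) + b.0) has moves --a--▸ t18, --b--▸ t22, --b--▸ t23
  t18 = 0 | 0\{b} | (a.0 + (0 + 0)) has moves --a--▸ t23
  t19 = b.(c.0 | 0\{b}) | (0 | 0) has moves --b--▸ t24
  t20 = c.0 | 0\{b} | (0 | b.0) has moves --b--▸ t24, --c--▸ t25
  t21 = c.0 | 0\{b} | (b.0 | 0) has moves --b--▸ t24, --c--▸ t26
  t22 = 0 | 0\{b} | (b.0 | b.0) has moves --b--▸ t25, --b--▸ t26
  t23 = 0 | 0\{b} | 0 has moves deadlocked
  t24 = c.0 | 0\{b} | (0 | 0) has moves --c--▸ t27
  t25 = 0 | 0\{b} | (0 | b.0) has moves --b--▸ t27
  t26 = 0 | 0\{b} | (b.0 | 0) has moves --b--▸ t27
  t27 = 0 | 0\{b} | (0 | 0) has moves deadlocked
Partition-refinement fixed point:
  B0 = {s0}
  B1 = {s2, t2}
  B2 = {s6, s7, t6, t7}
  B3 = {s13, s14, t13, t14}
  B4 = {s10, s19, t19, t9}
  B5 = {s17, s24, t16, t24}
  B6 = {s23, s27, t23, t27}
  B7 = {s20, s21, t20, t21}
  B8 = {s25, s26, t25, t26}
  B9 = {s12, s4, t12, t3}
  B10 = {s8, t8}
  B11 = {s15, t15}
  B12 = {s22, t22}
  B13 = {s3}
  B14 = {s5, t5}
  B15 = {s11, t11}
  B16 = {s18, t18}
  B17 = {s9}
  B18 = {s16}
  B19 = {s1, t1}
  B20 = {t0}
  B21 = {t4}
  B22 = {t10}
  B23 = {t17}
s0 ∈ B0, t0 ∈ B20 → different blocks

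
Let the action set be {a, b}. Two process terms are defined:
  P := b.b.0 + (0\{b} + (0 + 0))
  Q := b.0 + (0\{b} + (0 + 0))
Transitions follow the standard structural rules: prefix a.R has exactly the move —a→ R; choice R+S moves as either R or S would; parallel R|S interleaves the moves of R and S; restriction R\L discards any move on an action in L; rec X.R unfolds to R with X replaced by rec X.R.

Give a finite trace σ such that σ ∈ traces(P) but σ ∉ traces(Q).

P's transition system — 3 states:
  m0 = b.b.0 + (0\{b} + (0 + 0)) :: =b=> m1
  m1 = b.0 :: =b=> m2
  m2 = 0 :: ∅
Q's transition system — 2 states:
  n0 = b.0 + (0\{b} + (0 + 0)) :: =b=> n1
  n1 = 0 :: ∅
Trace ⟨bb⟩ through P, begin at {m0}:
  step 1 (b): {m1}
  step 2 (b): {m2}
  ✓ P
Trace ⟨bb⟩ through Q, begin at {n0}:
  step 1 (b): {n1}
  step 2 (b): ∅ (Q stuck)

bb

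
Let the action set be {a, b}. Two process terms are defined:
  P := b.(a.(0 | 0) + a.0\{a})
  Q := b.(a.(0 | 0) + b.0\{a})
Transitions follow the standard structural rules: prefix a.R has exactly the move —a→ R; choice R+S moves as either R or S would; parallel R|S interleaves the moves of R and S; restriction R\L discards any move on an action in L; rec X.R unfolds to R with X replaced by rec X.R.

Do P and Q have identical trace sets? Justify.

traces(P) ≠ traces(Q) — witness ⟨bb⟩

Reachable graph of P (4 states):
  m0 = b.(a.(0 | 0) + a.0\{a}) has moves —b→ m1
  m1 = a.(0 | 0) + a.0\{a} has moves —a→ m2, —a→ m3
  m2 = 0 | 0 has moves deadlocked
  m3 = 0\{a} has moves deadlocked
Reachable graph of Q (4 states):
  n0 = b.(a.(0 | 0) + b.0\{a}) has moves —b→ n1
  n1 = a.(0 | 0) + b.0\{a} has moves —a→ n2, —b→ n3
  n2 = 0 | 0 has moves deadlocked
  n3 = 0\{a} has moves deadlocked
Run σ = ⟨bb⟩ on Q: start {n0}
  [1] b ⇒ {n1}
  [2] b ⇒ {n3}
  — Q admits the full trace.
Run σ = ⟨bb⟩ on P: start {m0}
  [1] b ⇒ {m1}
  [2] b ⇒ ∅ (P stuck)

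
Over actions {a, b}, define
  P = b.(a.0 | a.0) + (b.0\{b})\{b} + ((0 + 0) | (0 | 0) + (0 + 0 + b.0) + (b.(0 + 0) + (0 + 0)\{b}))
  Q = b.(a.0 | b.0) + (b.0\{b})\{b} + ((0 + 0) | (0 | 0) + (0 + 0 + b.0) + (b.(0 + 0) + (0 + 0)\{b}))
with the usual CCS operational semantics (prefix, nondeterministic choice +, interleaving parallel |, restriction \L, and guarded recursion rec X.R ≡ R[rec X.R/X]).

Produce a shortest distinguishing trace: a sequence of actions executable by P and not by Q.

P's transition system — 7 states:
  m0 = b.(a.0 | a.0) + (b.0\{b})\{b} + ((0 + 0) | (0 | 0) + (0 + 0 + b.0) + (b.(0 + 0) + (0 + 0)\{b})) has moves =b=> m1, =b=> m2, =b=> m3
  m1 = 0 has moves (no moves)
  m2 = 0 + 0 has moves (no moves)
  m3 = a.0 | a.0 has moves =a=> m4, =a=> m5
  m4 = 0 | a.0 has moves =a=> m6
  m5 = a.0 | 0 has moves =a=> m6
  m6 = 0 | 0 has moves (no moves)
Q's transition system — 7 states:
  n0 = b.(a.0 | b.0) + (b.0\{b})\{b} + ((0 + 0) | (0 | 0) + (0 + 0 + b.0) + (b.(0 + 0) + (0 + 0)\{b})) has moves =b=> n1, =b=> n2, =b=> n3
  n1 = 0 has moves (no moves)
  n2 = 0 + 0 has moves (no moves)
  n3 = a.0 | b.0 has moves =a=> n4, =b=> n5
  n4 = 0 | b.0 has moves =b=> n6
  n5 = a.0 | 0 has moves =a=> n6
  n6 = 0 | 0 has moves (no moves)
Trace ⟨baa⟩ through P, begin at {m0}:
  [1] b ⇒ {m1, m2, m3}
  [2] a ⇒ {m4, m5}
  [3] a ⇒ {m6}
  — P admits the full trace.
Trace ⟨baa⟩ through Q, begin at {n0}:
  [1] b ⇒ {n1, n2, n3}
  [2] a ⇒ {n4}
  [3] a ⇒ ∅  — Q cannot continue

baa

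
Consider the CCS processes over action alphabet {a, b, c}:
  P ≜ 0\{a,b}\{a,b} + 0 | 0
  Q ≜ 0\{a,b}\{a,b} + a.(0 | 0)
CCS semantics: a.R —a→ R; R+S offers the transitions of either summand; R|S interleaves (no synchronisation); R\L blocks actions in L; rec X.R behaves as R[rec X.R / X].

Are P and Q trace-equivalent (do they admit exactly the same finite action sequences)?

trace-distinct — witness ⟨a⟩

LTS(P): 1 reachable states
  u0 = 0\{a,b}\{a,b} + 0 | 0 | stopped
LTS(Q): 2 reachable states
  v0 = 0\{a,b}\{a,b} + a.(0 | 0) | --a--▸ v1
  v1 = 0 | 0 | stopped
Run σ = ⟨a⟩ on Q: start {v0}
  [1] a ⇒ {v1}
  ✓ Q
Run σ = ⟨a⟩ on P: start {u0}
  [1] a ⇒ ∅ (P stuck)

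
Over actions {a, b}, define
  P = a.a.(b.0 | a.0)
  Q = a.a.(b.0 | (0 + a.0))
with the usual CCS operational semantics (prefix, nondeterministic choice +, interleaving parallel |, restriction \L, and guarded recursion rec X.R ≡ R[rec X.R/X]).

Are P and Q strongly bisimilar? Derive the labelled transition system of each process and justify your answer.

P ~ Q

LTS(P): 6 reachable states
  u0 = a.a.(b.0 | a.0) ⊢ --a--▸ u1
  u1 = a.(b.0 | a.0) ⊢ --a--▸ u2
  u2 = b.0 | a.0 ⊢ --a--▸ u3, --b--▸ u4
  u3 = b.0 | 0 ⊢ --b--▸ u5
  u4 = 0 | a.0 ⊢ --a--▸ u5
  u5 = 0 | 0 ⊢ ·
LTS(Q): 6 reachable states
  v0 = a.a.(b.0 | (0 + a.0)) ⊢ --a--▸ v1
  v1 = a.(b.0 | (0 + a.0)) ⊢ --a--▸ v2
  v2 = b.0 | (0 + a.0) ⊢ --a--▸ v3, --b--▸ v4
  v3 = b.0 | 0 ⊢ --b--▸ v5
  v4 = 0 | (0 + a.0) ⊢ --a--▸ v5
  v5 = 0 | 0 ⊢ ·
Partition-refinement fixed point:
  B0 = {u0, v0}
  B1 = {u1, v1}
  B2 = {u2, v2}
  B3 = {u4, v4}
  B4 = {u5, v5}
  B5 = {u3, v3}
u0 ∈ B0, v0 ∈ B0 → same block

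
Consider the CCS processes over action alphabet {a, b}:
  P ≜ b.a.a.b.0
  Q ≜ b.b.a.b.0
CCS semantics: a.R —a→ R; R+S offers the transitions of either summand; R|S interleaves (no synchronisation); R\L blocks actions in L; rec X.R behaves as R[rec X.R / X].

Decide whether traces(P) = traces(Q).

Reachable graph of P (5 states):
  u0 = b.a.a.b.0 | =b=> u1
  u1 = a.a.b.0 | =a=> u2
  u2 = a.b.0 | =a=> u3
  u3 = b.0 | =b=> u4
  u4 = 0 | ∅
Reachable graph of Q (5 states):
  v0 = b.b.a.b.0 | =b=> v1
  v1 = b.a.b.0 | =b=> v2
  v2 = a.b.0 | =a=> v3
  v3 = b.0 | =b=> v4
  v4 = 0 | ∅
Executing ba from P (initial set {u0}):
  [1] b ⇒ {u1}
  [2] a ⇒ {u2}
  ✓ P
Executing ba from Q (initial set {v0}):
  [1] b ⇒ {v1}
  [2] a ⇒ ∅  — Q cannot continue

NO — witness ⟨ba⟩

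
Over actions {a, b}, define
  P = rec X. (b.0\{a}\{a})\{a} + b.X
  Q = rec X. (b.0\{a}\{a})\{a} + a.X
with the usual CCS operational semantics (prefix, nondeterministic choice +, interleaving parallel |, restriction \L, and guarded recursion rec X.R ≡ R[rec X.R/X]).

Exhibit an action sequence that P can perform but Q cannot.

bb

P's transition system — 2 states:
  s0 = rec X. (b.0\{a}\{a})\{a} + b.X ⊢ --b--▸ s0, --b--▸ s1
  s1 = 0\{a}\{a}\{a} ⊢ deadlocked
Q's transition system — 2 states:
  t0 = rec X. (b.0\{a}\{a})\{a} + a.X ⊢ --a--▸ t0, --b--▸ t1
  t1 = 0\{a}\{a}\{a} ⊢ deadlocked
Executing bb from P (initial set {s0}):
  [1] b ⇒ {s0, s1}
  [2] b ⇒ {s0, s1}
  P completes σ.
Executing bb from Q (initial set {t0}):
  [1] b ⇒ {t1}
  [2] b ⇒ ∅  — Q cannot continue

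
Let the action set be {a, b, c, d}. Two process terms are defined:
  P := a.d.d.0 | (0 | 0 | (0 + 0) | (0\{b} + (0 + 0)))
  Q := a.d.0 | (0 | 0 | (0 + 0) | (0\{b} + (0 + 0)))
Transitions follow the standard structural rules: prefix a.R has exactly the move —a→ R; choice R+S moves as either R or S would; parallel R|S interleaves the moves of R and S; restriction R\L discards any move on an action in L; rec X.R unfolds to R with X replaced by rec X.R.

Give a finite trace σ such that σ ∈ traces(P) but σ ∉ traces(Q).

add

LTS(P): 4 reachable states
  m0 = a.d.d.0 | (0 | 0 | (0 + 0) | (0\{b} + (0 + 0))) :: -a-> m1
  m1 = d.d.0 | (0 | 0 | (0 + 0) | (0\{b} + (0 + 0))) :: -d-> m2
  m2 = d.0 | (0 | 0 | (0 + 0) | (0\{b} + (0 + 0))) :: -d-> m3
  m3 = 0 | (0 | 0 | (0 + 0) | (0\{b} + (0 + 0))) :: deadlocked
LTS(Q): 3 reachable states
  n0 = a.d.0 | (0 | 0 | (0 + 0) | (0\{b} + (0 + 0))) :: -a-> n1
  n1 = d.0 | (0 | 0 | (0 + 0) | (0\{b} + (0 + 0))) :: -d-> n2
  n2 = 0 | (0 | 0 | (0 + 0) | (0\{b} + (0 + 0))) :: deadlocked
Run σ = ⟨add⟩ on P: start {m0}
  after a @ step 1: {m1}
  after d @ step 2: {m2}
  after d @ step 3: {m3}
  — P admits the full trace.
Run σ = ⟨add⟩ on Q: start {n0}
  after a @ step 1: {n1}
  after d @ step 2: {n2}
  after d @ step 3: no successor for Q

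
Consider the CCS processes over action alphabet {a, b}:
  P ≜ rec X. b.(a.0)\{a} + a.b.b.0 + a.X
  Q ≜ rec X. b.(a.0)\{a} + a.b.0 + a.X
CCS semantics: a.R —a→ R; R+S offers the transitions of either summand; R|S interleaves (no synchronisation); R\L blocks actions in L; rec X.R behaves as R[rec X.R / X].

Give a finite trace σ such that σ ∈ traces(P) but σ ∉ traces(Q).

LTS(P): 5 reachable states
  s0 = rec X. b.(a.0)\{a} + a.b.b.0 + a.X | —a→ s0, —a→ s1, —b→ s2
  s1 = b.b.0 | —b→ s3
  s2 = (a.0)\{a} | ∅
  s3 = b.0 | —b→ s4
  s4 = 0 | ∅
LTS(Q): 4 reachable states
  t0 = rec X. b.(a.0)\{a} + a.b.0 + a.X | —a→ t0, —a→ t1, —b→ t2
  t1 = b.0 | —b→ t3
  t2 = (a.0)\{a} | ∅
  t3 = 0 | ∅
Trace ⟨abb⟩ through P, begin at {s0}:
  step 1 (a): {s0, s1}
  step 2 (b): {s2, s3}
  step 3 (b): {s4}
  ✓ P
Trace ⟨abb⟩ through Q, begin at {t0}:
  step 1 (a): {t0, t1}
  step 2 (b): {t2, t3}
  step 3 (b): ∅ (Q stuck)

abb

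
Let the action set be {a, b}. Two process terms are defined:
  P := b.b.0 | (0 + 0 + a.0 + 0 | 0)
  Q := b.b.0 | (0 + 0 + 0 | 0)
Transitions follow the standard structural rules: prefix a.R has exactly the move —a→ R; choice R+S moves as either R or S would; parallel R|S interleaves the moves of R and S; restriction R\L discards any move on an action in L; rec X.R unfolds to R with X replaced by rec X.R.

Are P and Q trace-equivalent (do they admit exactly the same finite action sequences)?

NO — witness ⟨a⟩

Reachable graph of P (6 states):
  m0 = b.b.0 | (0 + 0 + a.0 + 0 | 0) ⊢ =a=> m1, =b=> m2
  m1 = b.b.0 | 0 ⊢ =b=> m3
  m2 = b.0 | (0 + 0 + a.0 + 0 | 0) ⊢ =a=> m3, =b=> m4
  m3 = b.0 | 0 ⊢ =b=> m5
  m4 = 0 | (0 + 0 + a.0 + 0 | 0) ⊢ =a=> m5
  m5 = 0 | 0 ⊢ stopped
Reachable graph of Q (3 states):
  n0 = b.b.0 | (0 + 0 + 0 | 0) ⊢ =b=> n1
  n1 = b.0 | (0 + 0 + 0 | 0) ⊢ =b=> n2
  n2 = 0 | (0 + 0 + 0 | 0) ⊢ stopped
Run σ = ⟨a⟩ on P: start {m0}
  step 1 (a): {m1}
  ✓ P
Run σ = ⟨a⟩ on Q: start {n0}
  step 1 (a): ∅ (Q stuck)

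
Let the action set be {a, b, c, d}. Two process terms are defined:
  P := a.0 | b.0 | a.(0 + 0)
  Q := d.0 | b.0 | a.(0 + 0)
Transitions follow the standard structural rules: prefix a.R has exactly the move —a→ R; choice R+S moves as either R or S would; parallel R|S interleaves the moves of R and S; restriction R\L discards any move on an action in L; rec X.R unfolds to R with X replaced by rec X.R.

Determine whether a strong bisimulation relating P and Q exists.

P's transition system — 8 states:
  p0 = a.0 | b.0 | a.(0 + 0) → -a-> p1, -a-> p2, -b-> p3
  p1 = 0 | b.0 | a.(0 + 0) → -a-> p4, -b-> p5
  p2 = a.0 | b.0 | (0 + 0) → -a-> p4, -b-> p6
  p3 = a.0 | 0 | a.(0 + 0) → -a-> p5, -a-> p6
  p4 = 0 | b.0 | (0 + 0) → -b-> p7
  p5 = 0 | 0 | a.(0 + 0) → -a-> p7
  p6 = a.0 | 0 | (0 + 0) → -a-> p7
  p7 = 0 | 0 | (0 + 0) → (no moves)
Q's transition system — 8 states:
  q0 = d.0 | b.0 | a.(0 + 0) → -a-> q1, -b-> q2, -d-> q3
  q1 = d.0 | b.0 | (0 + 0) → -b-> q4, -d-> q5
  q2 = d.0 | 0 | a.(0 + 0) → -a-> q4, -d-> q6
  q3 = 0 | b.0 | a.(0 + 0) → -a-> q5, -b-> q6
  q4 = d.0 | 0 | (0 + 0) → -d-> q7
  q5 = 0 | b.0 | (0 + 0) → -b-> q7
  q6 = 0 | 0 | a.(0 + 0) → -a-> q7
  q7 = 0 | 0 | (0 + 0) → (no moves)
Coarsest stable partition (strong bisimilarity classes):
  B0 = {p0}
  B1 = {p1, p2, q3}
  B2 = {p5, p6, q6}
  B3 = {p7, q7}
  B4 = {p4, q5}
  B5 = {p3}
  B6 = {q0}
  B7 = {q2}
  B8 = {q4}
  B9 = {q1}
p0 ∈ B0, q0 ∈ B6 → different blocks

P ≁ Q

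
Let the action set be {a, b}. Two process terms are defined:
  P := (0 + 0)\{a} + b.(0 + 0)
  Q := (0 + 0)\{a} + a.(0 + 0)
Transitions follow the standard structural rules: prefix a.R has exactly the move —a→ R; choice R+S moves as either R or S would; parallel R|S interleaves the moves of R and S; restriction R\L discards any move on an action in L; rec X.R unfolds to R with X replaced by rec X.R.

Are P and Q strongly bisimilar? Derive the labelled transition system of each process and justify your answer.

Reachable graph of P (2 states):
  m0 = (0 + 0)\{a} + b.(0 + 0) :: =b=> m1
  m1 = 0 + 0 :: (no moves)
Reachable graph of Q (2 states):
  n0 = (0 + 0)\{a} + a.(0 + 0) :: =a=> n1
  n1 = 0 + 0 :: (no moves)
Coarsest stable partition (strong bisimilarity classes):
  B0 = {m0}
  B1 = {m1, n1}
  B2 = {n0}
m0 ∈ B0, n0 ∈ B2 → different blocks

not bisimilar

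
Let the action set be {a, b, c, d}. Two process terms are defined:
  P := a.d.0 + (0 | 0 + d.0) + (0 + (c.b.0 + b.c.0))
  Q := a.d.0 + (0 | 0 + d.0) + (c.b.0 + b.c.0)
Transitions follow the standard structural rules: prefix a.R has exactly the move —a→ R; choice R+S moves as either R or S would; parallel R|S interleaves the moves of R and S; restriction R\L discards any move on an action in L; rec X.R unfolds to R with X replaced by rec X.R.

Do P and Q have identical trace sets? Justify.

YES

P's transition system — 5 states:
  m0 = a.d.0 + (0 | 0 + d.0) + (0 + (c.b.0 + b.c.0)) | -a-> m1, -b-> m2, -c-> m3, -d-> m4
  m1 = d.0 | -d-> m4
  m2 = c.0 | -c-> m4
  m3 = b.0 | -b-> m4
  m4 = 0 | (no moves)
Q's transition system — 5 states:
  n0 = a.d.0 + (0 | 0 + d.0) + (c.b.0 + b.c.0) | -a-> n1, -b-> n2, -c-> n3, -d-> n4
  n1 = d.0 | -d-> n4
  n2 = c.0 | -c-> n4
  n3 = b.0 | -b-> n4
  n4 = 0 | (no moves)
Partition-refinement fixed point:
  B0 = {m0, n0}
  B1 = {m3, n3}
  B2 = {m4, n4}
  B3 = {m2, n2}
  B4 = {m1, n1}
m0 ∈ B0, n0 ∈ B0 → same block
Bisimilar ⇒ trace-equivalent.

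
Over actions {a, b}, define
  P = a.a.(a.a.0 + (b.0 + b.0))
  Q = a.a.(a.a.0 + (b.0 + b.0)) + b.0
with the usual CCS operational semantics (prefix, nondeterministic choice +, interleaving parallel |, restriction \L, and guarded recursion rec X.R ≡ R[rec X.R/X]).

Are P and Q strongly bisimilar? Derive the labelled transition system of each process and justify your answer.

Reachable graph of P (5 states):
  m0 = a.a.(a.a.0 + (b.0 + b.0)) | =a=> m1
  m1 = a.(a.a.0 + (b.0 + b.0)) | =a=> m2
  m2 = a.a.0 + (b.0 + b.0) | =a=> m3, =b=> m4
  m3 = a.0 | =a=> m4
  m4 = 0 | (no moves)
Reachable graph of Q (5 states):
  n0 = a.a.(a.a.0 + (b.0 + b.0)) + b.0 | =a=> n1, =b=> n2
  n1 = a.(a.a.0 + (b.0 + b.0)) | =a=> n3
  n2 = 0 | (no moves)
  n3 = a.a.0 + (b.0 + b.0) | =a=> n4, =b=> n2
  n4 = a.0 | =a=> n2
Bisimilarity quotient blocks:
  B0 = {m0}
  B1 = {m1, n1}
  B2 = {m2, n3}
  B3 = {m4, n2}
  B4 = {m3, n4}
  B5 = {n0}
m0 ∈ B0, n0 ∈ B5 → different blocks

P ≁ Q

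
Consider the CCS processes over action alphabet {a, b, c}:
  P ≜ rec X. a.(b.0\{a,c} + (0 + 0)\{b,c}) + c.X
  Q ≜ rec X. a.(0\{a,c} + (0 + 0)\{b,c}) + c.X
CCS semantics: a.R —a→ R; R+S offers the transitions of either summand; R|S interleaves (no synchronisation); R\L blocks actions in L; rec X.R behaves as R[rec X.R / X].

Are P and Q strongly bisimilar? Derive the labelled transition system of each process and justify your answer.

not bisimilar

LTS(P): 3 reachable states
  p0 = rec X. a.(b.0\{a,c} + (0 + 0)\{b,c}) + c.X → -a-> p1, -c-> p0
  p1 = b.0\{a,c} + (0 + 0)\{b,c} → -b-> p2
  p2 = 0\{a,c} → (no moves)
LTS(Q): 2 reachable states
  q0 = rec X. a.(0\{a,c} + (0 + 0)\{b,c}) + c.X → -a-> q1, -c-> q0
  q1 = 0\{a,c} + (0 + 0)\{b,c} → (no moves)
Partition-refinement fixed point:
  B0 = {p0}
  B1 = {p1}
  B2 = {p2, q1}
  B3 = {q0}
p0 ∈ B0, q0 ∈ B3 → different blocks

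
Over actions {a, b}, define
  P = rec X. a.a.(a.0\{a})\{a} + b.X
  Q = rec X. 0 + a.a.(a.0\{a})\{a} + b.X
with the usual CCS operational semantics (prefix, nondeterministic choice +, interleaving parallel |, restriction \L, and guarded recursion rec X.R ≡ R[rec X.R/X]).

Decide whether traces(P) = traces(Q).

LTS(P): 3 reachable states
  p0 = rec X. a.a.(a.0\{a})\{a} + b.X has moves --a--▸ p1, --b--▸ p0
  p1 = a.(a.0\{a})\{a} has moves --a--▸ p2
  p2 = (a.0\{a})\{a} has moves (no moves)
LTS(Q): 3 reachable states
  q0 = rec X. 0 + a.a.(a.0\{a})\{a} + b.X has moves --a--▸ q1, --b--▸ q0
  q1 = a.(a.0\{a})\{a} has moves --a--▸ q2
  q2 = (a.0\{a})\{a} has moves (no moves)
Coarsest stable partition (strong bisimilarity classes):
  B0 = {p0, q0}
  B1 = {p1, q1}
  B2 = {p2, q2}
p0 ∈ B0, q0 ∈ B0 → same block
Bisimilar ⇒ trace-equivalent.

YES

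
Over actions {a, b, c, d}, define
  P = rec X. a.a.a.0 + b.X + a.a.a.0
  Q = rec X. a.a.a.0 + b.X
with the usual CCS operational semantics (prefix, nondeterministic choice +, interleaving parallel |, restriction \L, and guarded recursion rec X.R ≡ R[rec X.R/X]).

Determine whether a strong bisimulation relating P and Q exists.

LTS(P): 4 reachable states
  s0 = rec X. a.a.a.0 + b.X + a.a.a.0 :: =a=> s1, =b=> s0
  s1 = a.a.0 :: =a=> s2
  s2 = a.0 :: =a=> s3
  s3 = 0 :: ∅
LTS(Q): 4 reachable states
  t0 = rec X. a.a.a.0 + b.X :: =a=> t1, =b=> t0
  t1 = a.a.0 :: =a=> t2
  t2 = a.0 :: =a=> t3
  t3 = 0 :: ∅
Bisimilarity quotient blocks:
  B0 = {s0, t0}
  B1 = {s1, t1}
  B2 = {s2, t2}
  B3 = {s3, t3}
s0 ∈ B0, t0 ∈ B0 → same block

bisimilar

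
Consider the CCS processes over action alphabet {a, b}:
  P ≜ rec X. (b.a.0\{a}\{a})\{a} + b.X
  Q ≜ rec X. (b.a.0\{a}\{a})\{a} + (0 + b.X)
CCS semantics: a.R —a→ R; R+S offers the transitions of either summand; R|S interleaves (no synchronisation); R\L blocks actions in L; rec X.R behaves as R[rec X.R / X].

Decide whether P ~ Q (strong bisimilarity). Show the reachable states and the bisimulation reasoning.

P ~ Q

P's transition system — 2 states:
  s0 = rec X. (b.a.0\{a}\{a})\{a} + b.X ⊢ --b--▸ s0, --b--▸ s1
  s1 = (a.0\{a}\{a})\{a} ⊢ ∅
Q's transition system — 2 states:
  t0 = rec X. (b.a.0\{a}\{a})\{a} + (0 + b.X) ⊢ --b--▸ t0, --b--▸ t1
  t1 = (a.0\{a}\{a})\{a} ⊢ ∅
Coarsest stable partition (strong bisimilarity classes):
  B0 = {s0, t0}
  B1 = {s1, t1}
s0 ∈ B0, t0 ∈ B0 → same block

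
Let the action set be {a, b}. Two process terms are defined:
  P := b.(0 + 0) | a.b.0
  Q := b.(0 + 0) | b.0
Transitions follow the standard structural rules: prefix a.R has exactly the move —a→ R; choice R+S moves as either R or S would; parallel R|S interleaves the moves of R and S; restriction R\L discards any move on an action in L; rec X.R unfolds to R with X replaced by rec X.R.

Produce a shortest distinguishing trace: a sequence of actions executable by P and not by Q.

P's transition system — 6 states:
  u0 = b.(0 + 0) | a.b.0 has moves —a→ u1, —b→ u2
  u1 = b.(0 + 0) | b.0 has moves —b→ u3, —b→ u4
  u2 = (0 + 0) | a.b.0 has moves —a→ u3
  u3 = (0 + 0) | b.0 has moves —b→ u5
  u4 = b.(0 + 0) | 0 has moves —b→ u5
  u5 = (0 + 0) | 0 has moves deadlocked
Q's transition system — 4 states:
  v0 = b.(0 + 0) | b.0 has moves —b→ v1, —b→ v2
  v1 = (0 + 0) | b.0 has moves —b→ v3
  v2 = b.(0 + 0) | 0 has moves —b→ v3
  v3 = (0 + 0) | 0 has moves deadlocked
Run σ = ⟨a⟩ on P: start {u0}
  step 1 (a): {u1}
  P completes σ.
Run σ = ⟨a⟩ on Q: start {v0}
  step 1 (a): ∅  — Q cannot continue

a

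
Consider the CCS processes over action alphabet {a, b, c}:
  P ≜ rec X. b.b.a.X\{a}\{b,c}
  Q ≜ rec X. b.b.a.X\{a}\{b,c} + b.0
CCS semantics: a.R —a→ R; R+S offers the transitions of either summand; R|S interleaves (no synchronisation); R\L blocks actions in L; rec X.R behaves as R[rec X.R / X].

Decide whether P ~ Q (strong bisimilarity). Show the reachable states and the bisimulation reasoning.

LTS(P): 4 reachable states
  m0 = rec X. b.b.a.X\{a}\{b,c} ⊢ -b-> m1
  m1 = b.a.(rec X. b.b.a.X\{a}\{b,c})\{a}\{b,c} ⊢ -b-> m2
  m2 = a.(rec X. b.b.a.X\{a}\{b,c})\{a}\{b,c} ⊢ -a-> m3
  m3 = (rec X. b.b.a.X\{a}\{b,c})\{a}\{b,c} ⊢ (no moves)
LTS(Q): 5 reachable states
  n0 = rec X. b.b.a.X\{a}\{b,c} + b.0 ⊢ -b-> n1, -b-> n2
  n1 = 0 ⊢ (no moves)
  n2 = b.a.(rec X. b.b.a.X\{a}\{b,c} + b.0)\{a}\{b,c} ⊢ -b-> n3
  n3 = a.(rec X. b.b.a.X\{a}\{b,c} + b.0)\{a}\{b,c} ⊢ -a-> n4
  n4 = (rec X. b.b.a.X\{a}\{b,c} + b.0)\{a}\{b,c} ⊢ (no moves)
Coarsest stable partition (strong bisimilarity classes):
  B0 = {m0}
  B1 = {m1, n2}
  B2 = {m2, n3}
  B3 = {m3, n1, n4}
  B4 = {n0}
m0 ∈ B0, n0 ∈ B4 → different blocks

NO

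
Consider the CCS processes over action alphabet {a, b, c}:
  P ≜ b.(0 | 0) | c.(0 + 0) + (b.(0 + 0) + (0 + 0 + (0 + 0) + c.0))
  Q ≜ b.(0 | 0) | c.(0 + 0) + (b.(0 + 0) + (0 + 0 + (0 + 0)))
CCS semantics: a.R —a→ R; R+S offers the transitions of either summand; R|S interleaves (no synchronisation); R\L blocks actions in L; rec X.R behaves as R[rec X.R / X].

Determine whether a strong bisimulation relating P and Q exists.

NO

P's transition system — 6 states:
  m0 = b.(0 | 0) | c.(0 + 0) + (b.(0 + 0) + (0 + 0 + (0 + 0) + c.0)) → ··b··> m1, ··b··> m2, ··c··> m3, ··c··> m4
  m1 = 0 + 0 → stopped
  m2 = 0 | 0 | c.(0 + 0) → ··c··> m5
  m3 = 0 → stopped
  m4 = b.(0 | 0) | (0 + 0) → ··b··> m5
  m5 = 0 | 0 | (0 + 0) → stopped
Q's transition system — 5 states:
  n0 = b.(0 | 0) | c.(0 + 0) + (b.(0 + 0) + (0 + 0 + (0 + 0))) → ··b··> n1, ··b··> n2, ··c··> n3
  n1 = 0 + 0 → stopped
  n2 = 0 | 0 | c.(0 + 0) → ··c··> n4
  n3 = b.(0 | 0) | (0 + 0) → ··b··> n4
  n4 = 0 | 0 | (0 + 0) → stopped
Partition-refinement fixed point:
  B0 = {m0}
  B1 = {m4, n3}
  B2 = {m1, m3, m5, n1, n4}
  B3 = {m2, n2}
  B4 = {n0}
m0 ∈ B0, n0 ∈ B4 → different blocks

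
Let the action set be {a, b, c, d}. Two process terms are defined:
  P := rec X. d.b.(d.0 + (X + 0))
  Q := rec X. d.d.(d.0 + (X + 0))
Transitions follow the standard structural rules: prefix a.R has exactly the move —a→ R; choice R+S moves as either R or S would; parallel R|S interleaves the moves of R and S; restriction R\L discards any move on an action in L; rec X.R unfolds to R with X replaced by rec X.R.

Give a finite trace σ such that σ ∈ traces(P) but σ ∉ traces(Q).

db

Reachable graph of P (4 states):
  m0 = rec X. d.b.(d.0 + (X + 0)) ⊢ -d-> m1
  m1 = b.(d.0 + ((rec X. d.b.(d.0 + (X + 0))) + 0)) ⊢ -b-> m2
  m2 = d.0 + ((rec X. d.b.(d.0 + (X + 0))) + 0) ⊢ -d-> m1, -d-> m3
  m3 = 0 ⊢ (no moves)
Reachable graph of Q (4 states):
  n0 = rec X. d.d.(d.0 + (X + 0)) ⊢ -d-> n1
  n1 = d.(d.0 + ((rec X. d.d.(d.0 + (X + 0))) + 0)) ⊢ -d-> n2
  n2 = d.0 + ((rec X. d.d.(d.0 + (X + 0))) + 0) ⊢ -d-> n1, -d-> n3
  n3 = 0 ⊢ (no moves)
Run σ = ⟨db⟩ on P: start {m0}
  step 1 (d): {m1}
  step 2 (b): {m2}
  P completes σ.
Run σ = ⟨db⟩ on Q: start {n0}
  step 1 (d): {n1}
  step 2 (b): ∅  — Q cannot continue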